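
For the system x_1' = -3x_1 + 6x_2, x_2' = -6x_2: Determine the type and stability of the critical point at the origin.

A = [[-3,6],[0,-6]]; det(A-λI) = λ^2 + 9λ + 18.
λ = -3, -6: both negative.

stable node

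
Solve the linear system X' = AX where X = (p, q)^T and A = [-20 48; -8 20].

p(t) = -3K_1e^(-4t) + 2K_2e^(4t), q(t) = -K_1e^(-4t) + K_2e^(4t)

Coefficient matrix A = [[-20, 48], [-8, 20]].
Characteristic polynomial det(A - λI) = λ^2 - 16 = 0.
Eigenvalues λ = -4, 4.
For λ=-4: (A-λI) row 1 is [-16, 48], so an eigenvector is (-3, -1).
For λ=4: (A-λI) row 1 is [-24, 48], so an eigenvector is (2, 1).
General solution: K_1e^(-4t)(-3,-1) + K_2e^(4t)(2,1).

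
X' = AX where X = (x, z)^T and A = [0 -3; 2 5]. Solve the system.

x(t) = C_1e^(3t) - 3C_2e^(2t), z(t) = -C_1e^(3t) + 2C_2e^(2t)

Coefficient matrix A = [[0, -3], [2, 5]].
Characteristic polynomial det(A - λI) = λ^2 - 5λ + 6 = 0.
Eigenvalues λ = 3, 2.
For λ=3: (A-λI) row 1 is [-3, -3], so an eigenvector is (1, -1).
For λ=2: (A-λI) row 1 is [-2, -3], so an eigenvector is (-3, 2).
General solution: C_1e^(3t)(1,-1) + C_2e^(2t)(-3,2).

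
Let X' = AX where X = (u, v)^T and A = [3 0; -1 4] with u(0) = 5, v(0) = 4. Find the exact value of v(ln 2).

A = [[3,0],[-1,4]]; eigenvalues λ = 4, 3.
Eigenvectors: (0,-1) for λ=4, (1,1) for λ=3.
From the initial condition, c_1 = 1, c_2 = 5.
v(ln 2) = (1)(2^4)(-1) + (5)(2^3)(1) = 24.

24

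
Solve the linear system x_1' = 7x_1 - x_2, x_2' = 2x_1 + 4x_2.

Coefficient matrix A = [[7, -1], [2, 4]].
Characteristic polynomial det(A - λI) = λ^2 - 11λ + 30 = 0.
Eigenvalues λ = 5, 6.
For λ=5: (A-λI) row 1 is [2, -1], so an eigenvector is (-1, -2).
For λ=6: (A-λI) row 1 is [1, -1], so an eigenvector is (1, 1).
General solution: c_1e^(5t)(-1,-2) + c_2e^(6t)(1,1).

x_1(t) = -c_1e^(5t) + c_2e^(6t), x_2(t) = -2c_1e^(5t) + c_2e^(6t)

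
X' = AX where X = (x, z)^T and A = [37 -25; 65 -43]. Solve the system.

Coefficient matrix A = [[37, -25], [65, -43]].
Characteristic polynomial det(A - λI) = λ^2 + 6λ + 34 = 0.
Eigenvalues λ = -3 ± 5i (complex conjugate pair).
For λ=-3+5i: an eigenvector is (-1,-2) - i(2,3) = (-1 - 2i, -2 - 3i).
A real fundamental pair from Re and Im of e^((-3+5i)t)v: X_1 = e^(-3t)(cos(5t)·(-1,-2) + sin(5t)·(2,3)), X_2 = e^(-3t)(sin(5t)·(-1,-2) - cos(5t)·(2,3)).
General solution: c_1X_1 + c_2X_2.

x(t) = 2c_1e^(-3t)sin(5t) - c_1e^(-3t)cos(5t) - c_2e^(-3t)sin(5t) - 2c_2e^(-3t)cos(5t), z(t) = 3c_1e^(-3t)sin(5t) - 2c_1e^(-3t)cos(5t) - 2c_2e^(-3t)sin(5t) - 3c_2e^(-3t)cos(5t)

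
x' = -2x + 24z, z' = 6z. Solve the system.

Coefficient matrix A = [[-2, 24], [0, 6]].
Characteristic polynomial det(A - λI) = λ^2 - 4λ - 12 = 0.
Eigenvalues λ = -2, 6.
For λ=-2: (A-λI) row 1 is [0, 24], so an eigenvector is (-1, 0).
For λ=6: (A-λI) row 1 is [-8, 24], so an eigenvector is (-3, -1).
General solution: c_1e^(-2t)(-1,0) + c_2e^(6t)(-3,-1).

x(t) = -c_1e^(-2t) - 3c_2e^(6t), z(t) = -c_2e^(6t)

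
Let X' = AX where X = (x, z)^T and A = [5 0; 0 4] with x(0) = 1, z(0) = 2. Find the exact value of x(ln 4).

A = [[5,0],[0,4]]; eigenvalues λ = 4, 5.
Eigenvectors: (0,-1) for λ=4, (1,0) for λ=5.
From the initial condition, c_1 = -2, c_2 = 1.
x(ln 4) = (-2)(4^4)(0) + (1)(4^5)(1) = 1024.

1024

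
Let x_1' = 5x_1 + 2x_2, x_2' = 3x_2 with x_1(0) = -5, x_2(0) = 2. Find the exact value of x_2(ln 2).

A = [[5,2],[0,3]]; eigenvalues λ = 3, 5.
Eigenvectors: (1,-1) for λ=3, (1,0) for λ=5.
From the initial condition, c_1 = -2, c_2 = -3.
x_2(ln 2) = (-2)(2^3)(-1) + (-3)(2^5)(0) = 16.

16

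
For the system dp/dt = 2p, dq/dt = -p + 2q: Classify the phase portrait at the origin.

unstable improper node

A = [[2,0],[-1,2]]; det(A-λI) = λ^2 - 4λ + 4.
repeated λ = 2 with a single eigenvector.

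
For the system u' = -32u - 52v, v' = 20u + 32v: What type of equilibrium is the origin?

A = [[-32,-52],[20,32]]; det(A-λI) = λ^2 + 16.
λ = 0 ± 4i: zero real part.

center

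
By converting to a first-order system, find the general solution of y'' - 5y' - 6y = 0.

y(t) = C_1e^(-t) + C_2e^(6t)

Let x_1 = y, x_2 = y'. Then x_1' = x_2 and x_2' = 6x_1 + 5x_2.
A = [[0,1],[6,5]]; det(A-λI) = λ^2 - 5λ - 6.
Eigenvalues λ = -1, 6 with eigenvectors (1,-1), (1,6).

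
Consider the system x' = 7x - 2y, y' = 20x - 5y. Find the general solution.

Coefficient matrix A = [[7, -2], [20, -5]].
Characteristic polynomial det(A - λI) = λ^2 - 2λ + 5 = 0.
Eigenvalues λ = 1 ± 2i (complex conjugate pair).
For λ=1+2i: an eigenvector is (0,1) - i(-1,-3) = (0 + i, 1 + 3i).
A real fundamental pair from Re and Im of e^((1+2i)t)v: X_1 = e^(t)(cos(2t)·(0,1) + sin(2t)·(-1,-3)), X_2 = e^(t)(sin(2t)·(0,1) - cos(2t)·(-1,-3)).
General solution: C_1X_1 + C_2X_2.

x(t) = -C_1e^(t)sin(2t) + C_2e^(t)cos(2t), y(t) = -3C_1e^(t)sin(2t) + C_1e^(t)cos(2t) + C_2e^(t)sin(2t) + 3C_2e^(t)cos(2t)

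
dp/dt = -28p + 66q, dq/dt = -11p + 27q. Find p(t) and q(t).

p(t) = 3c_1e^(-6t) + 2c_2e^(5t), q(t) = c_1e^(-6t) + c_2e^(5t)

Coefficient matrix A = [[-28, 66], [-11, 27]].
Characteristic polynomial det(A - λI) = λ^2 + λ - 30 = 0.
Eigenvalues λ = -6, 5.
For λ=-6: (A-λI) row 1 is [-22, 66], so an eigenvector is (3, 1).
For λ=5: (A-λI) row 1 is [-33, 66], so an eigenvector is (2, 1).
General solution: c_1e^(-6t)(3,1) + c_2e^(5t)(2,1).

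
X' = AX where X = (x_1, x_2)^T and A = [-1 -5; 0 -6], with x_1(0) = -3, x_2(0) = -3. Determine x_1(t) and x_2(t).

Coefficient matrix A = [[-1, -5], [0, -6]].
Characteristic polynomial det(A - λI) = λ^2 + 7λ + 6 = 0.
Eigenvalues λ = -1, -6.
For λ=-1: (A-λI) row 1 is [0, -5], so an eigenvector is (1, 0).
For λ=-6: (A-λI) row 1 is [5, -5], so an eigenvector is (-1, -1).
General solution: C_1e^(-t)(1,0) + C_2e^(-6t)(-1,-1).
Applying x_1(0)=-3, x_2(0)=-3 gives C_1=0, C_2=3.

x_1(t) = -3e^(-6t), x_2(t) = -3e^(-6t)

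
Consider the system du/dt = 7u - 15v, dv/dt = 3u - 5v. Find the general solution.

u(t) = -K_1e^(t)sin(3t) + 2K_1e^(t)cos(3t) + 2K_2e^(t)sin(3t) + K_2e^(t)cos(3t), v(t) = K_1e^(t)cos(3t) + K_2e^(t)sin(3t)

Coefficient matrix A = [[7, -15], [3, -5]].
Characteristic polynomial det(A - λI) = λ^2 - 2λ + 10 = 0.
Eigenvalues λ = 1 ± 3i (complex conjugate pair).
For λ=1+3i: an eigenvector is (2,1) - i(-1,0) = (2 + i, 1).
A real fundamental pair from Re and Im of e^((1+3i)t)v: X_1 = e^(t)(cos(3t)·(2,1) + sin(3t)·(-1,0)), X_2 = e^(t)(sin(3t)·(2,1) - cos(3t)·(-1,0)).
General solution: K_1X_1 + K_2X_2.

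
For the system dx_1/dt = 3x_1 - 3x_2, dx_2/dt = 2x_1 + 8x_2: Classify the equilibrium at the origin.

unstable node

A = [[3,-3],[2,8]]; det(A-λI) = λ^2 - 11λ + 30.
λ = 5, 6: both positive.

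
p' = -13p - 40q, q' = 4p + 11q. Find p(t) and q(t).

p(t) = c_1e^(-t)sin(4t) + 3c_1e^(-t)cos(4t) + 3c_2e^(-t)sin(4t) - c_2e^(-t)cos(4t), q(t) = -c_1e^(-t)cos(4t) - c_2e^(-t)sin(4t)

Coefficient matrix A = [[-13, -40], [4, 11]].
Characteristic polynomial det(A - λI) = λ^2 + 2λ + 17 = 0.
Eigenvalues λ = -1 ± 4i (complex conjugate pair).
For λ=-1+4i: an eigenvector is (3,-1) - i(1,0) = (3 - i, -1).
A real fundamental pair from Re and Im of e^((-1+4i)t)v: X_1 = e^(-t)(cos(4t)·(3,-1) + sin(4t)·(1,0)), X_2 = e^(-t)(sin(4t)·(3,-1) - cos(4t)·(1,0)).
General solution: c_1X_1 + c_2X_2.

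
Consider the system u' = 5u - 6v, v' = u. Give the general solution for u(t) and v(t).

Coefficient matrix A = [[5, -6], [1, 0]].
Characteristic polynomial det(A - λI) = λ^2 - 5λ + 6 = 0.
Eigenvalues λ = 2, 3.
For λ=2: (A-λI) row 1 is [3, -6], so an eigenvector is (-2, -1).
For λ=3: (A-λI) row 1 is [2, -6], so an eigenvector is (-3, -1).
General solution: K_1e^(2t)(-2,-1) + K_2e^(3t)(-3,-1).

u(t) = -2K_1e^(2t) - 3K_2e^(3t), v(t) = -K_1e^(2t) - K_2e^(3t)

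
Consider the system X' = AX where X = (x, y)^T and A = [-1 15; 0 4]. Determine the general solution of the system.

Coefficient matrix A = [[-1, 15], [0, 4]].
Characteristic polynomial det(A - λI) = λ^2 - 3λ - 4 = 0.
Eigenvalues λ = 4, -1.
For λ=4: (A-λI) row 1 is [-5, 15], so an eigenvector is (3, 1).
For λ=-1: (A-λI) row 1 is [0, 15], so an eigenvector is (1, 0).
General solution: K_1e^(4t)(3,1) + K_2e^(-t)(1,0).

x(t) = 3K_1e^(4t) + K_2e^(-t), y(t) = K_1e^(4t)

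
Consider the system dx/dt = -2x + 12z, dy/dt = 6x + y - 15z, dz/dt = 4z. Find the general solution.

Coefficient matrix A = [[-2, 0, 12], [6, 1, -15], [0, 0, 4]].
det(A - λI) = 0 gives eigenvalues λ = -2, 4, 1.
For λ=-2: eigenvector (1,-2,0).
For λ=4: eigenvector (2,-1,1).
For λ=1: eigenvector (0,1,0).
General solution: C_1e^(-2t)(1,-2,0) + C_2e^(4t)(2,-1,1) + C_3e^(t)(0,1,0).

x(t) = C_1e^(-2t) + 2C_2e^(4t), y(t) = -2C_1e^(-2t) - C_2e^(4t) + C_3e^(t), z(t) = C_2e^(4t)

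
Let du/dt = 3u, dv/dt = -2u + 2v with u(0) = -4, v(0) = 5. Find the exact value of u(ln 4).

A = [[3,0],[-2,2]]; eigenvalues λ = 3, 2.
Eigenvectors: (1,-2) for λ=3, (0,-1) for λ=2.
From the initial condition, c_1 = -4, c_2 = 3.
u(ln 4) = (-4)(4^3)(1) + (3)(4^2)(0) = -256.

-256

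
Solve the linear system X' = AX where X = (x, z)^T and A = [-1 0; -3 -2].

x(t) = C_2e^(-t), z(t) = -C_1e^(-2t) - 3C_2e^(-t)

Coefficient matrix A = [[-1, 0], [-3, -2]].
Characteristic polynomial det(A - λI) = λ^2 + 3λ + 2 = 0.
Eigenvalues λ = -2, -1.
For λ=-2: (A-λI) row 1 is [1, 0], so an eigenvector is (0, -1).
For λ=-1: (A-λI) row 2 is [-3, -1], so an eigenvector is (1, -3).
General solution: C_1e^(-2t)(0,-1) + C_2e^(-t)(1,-3).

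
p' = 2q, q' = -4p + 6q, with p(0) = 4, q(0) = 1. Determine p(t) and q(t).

Coefficient matrix A = [[0, 2], [-4, 6]].
Characteristic polynomial det(A - λI) = λ^2 - 6λ + 8 = 0.
Eigenvalues λ = 2, 4.
For λ=2: (A-λI) row 1 is [-2, 2], so an eigenvector is (-1, -1).
For λ=4: (A-λI) row 1 is [-4, 2], so an eigenvector is (-1, -2).
General solution: K_1e^(2t)(-1,-1) + K_2e^(4t)(-1,-2).
Applying p(0)=4, q(0)=1 gives K_1=-7, K_2=3.

p(t) = -3e^(4t) + 7e^(2t), q(t) = -6e^(4t) + 7e^(2t)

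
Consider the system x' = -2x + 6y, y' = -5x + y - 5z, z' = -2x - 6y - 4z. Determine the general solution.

x(t) = -3c_1e^(-4t) + 2c_2e^(t) + c_3e^(-2t), y(t) = c_1e^(-4t) + c_2e^(t), z(t) = 4c_1e^(-4t) - 2c_2e^(t) - c_3e^(-2t)

Coefficient matrix A = [[-2, 6, 0], [-5, 1, -5], [-2, -6, -4]].
det(A - λI) = 0 gives eigenvalues λ = -4, 1, -2.
For λ=-4: eigenvector (-3,1,4).
For λ=1: eigenvector (2,1,-2).
For λ=-2: eigenvector (1,0,-1).
General solution: c_1e^(-4t)(-3,1,4) + c_2e^(t)(2,1,-2) + c_3e^(-2t)(1,0,-1).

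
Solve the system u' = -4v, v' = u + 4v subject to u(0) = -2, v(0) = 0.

u(t) = 4te^(2t) - 2e^(2t), v(t) = -2te^(2t)

Coefficient matrix A = [[0, -4], [1, 4]].
Characteristic polynomial det(A - λI) = λ^2 - 4λ + 4 = 0.
Single eigenvalue λ = 2 with algebraic multiplicity 2.
Eigenvector v = (2,-1); generalized eigenvector w with (A-λI)w=v is (-1,0).
General solution: e^(2t)[C_1·v + C_2·(t·v + w)].
Applying u(0)=-2, v(0)=0 gives C_1=0, C_2=2.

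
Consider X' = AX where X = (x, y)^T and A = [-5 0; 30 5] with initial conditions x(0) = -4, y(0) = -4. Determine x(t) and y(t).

Coefficient matrix A = [[-5, 0], [30, 5]].
Characteristic polynomial det(A - λI) = λ^2 - 25 = 0.
Eigenvalues λ = 5, -5.
For λ=5: (A-λI) row 1 is [-10, 0], so an eigenvector is (0, -1).
For λ=-5: (A-λI) row 2 is [30, 10], so an eigenvector is (-1, 3).
General solution: C_1e^(5t)(0,-1) + C_2e^(-5t)(-1,3).
Applying x(0)=-4, y(0)=-4 gives C_1=16, C_2=4.

x(t) = -4e^(-5t), y(t) = -16e^(5t) + 12e^(-5t)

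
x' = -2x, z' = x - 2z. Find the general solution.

x(t) = -c_2e^(-2t), z(t) = -c_1e^(-2t) - c_2te^(-2t) + 2c_2e^(-2t)

Coefficient matrix A = [[-2, 0], [1, -2]].
Characteristic polynomial det(A - λI) = λ^2 + 4λ + 4 = 0.
Single eigenvalue λ = -2 with algebraic multiplicity 2.
Eigenvector v = (0,-1); generalized eigenvector w with (A-λI)w=v is (-1,2).
General solution: e^(-2t)[c_1·v + c_2·(t·v + w)].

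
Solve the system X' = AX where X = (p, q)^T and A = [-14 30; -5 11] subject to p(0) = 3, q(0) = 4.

Coefficient matrix A = [[-14, 30], [-5, 11]].
Characteristic polynomial det(A - λI) = λ^2 + 3λ - 4 = 0.
Eigenvalues λ = -4, 1.
For λ=-4: (A-λI) row 1 is [-10, 30], so an eigenvector is (3, 1).
For λ=1: (A-λI) row 1 is [-15, 30], so an eigenvector is (-2, -1).
General solution: c_1e^(-4t)(3,1) + c_2e^(t)(-2,-1).
Applying p(0)=3, q(0)=4 gives c_1=-5, c_2=-9.

p(t) = 18e^(t) - 15e^(-4t), q(t) = 9e^(t) - 5e^(-4t)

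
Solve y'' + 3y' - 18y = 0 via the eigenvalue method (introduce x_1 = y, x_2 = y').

y(t) = C_1e^(-6t) + C_2e^(3t)

Let x_1 = y, x_2 = y'. Then x_1' = x_2 and x_2' = 18x_1 - 3x_2.
A = [[0,1],[18,-3]]; det(A-λI) = λ^2 + 3λ - 18.
Eigenvalues λ = -6, 3 with eigenvectors (1,-6), (1,3).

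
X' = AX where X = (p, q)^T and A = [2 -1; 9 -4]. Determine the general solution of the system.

Coefficient matrix A = [[2, -1], [9, -4]].
Characteristic polynomial det(A - λI) = λ^2 + 2λ + 1 = 0.
Single eigenvalue λ = -1 with algebraic multiplicity 2.
Eigenvector v = (1,3); generalized eigenvector w with (A-λI)w=v is (0,-1).
General solution: e^(-t)[K_1·v + K_2·(t·v + w)].

p(t) = K_1e^(-t) + K_2te^(-t), q(t) = 3K_1e^(-t) + 3K_2te^(-t) - K_2e^(-t)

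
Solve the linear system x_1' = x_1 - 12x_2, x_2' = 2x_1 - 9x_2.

Coefficient matrix A = [[1, -12], [2, -9]].
Characteristic polynomial det(A - λI) = λ^2 + 8λ + 15 = 0.
Eigenvalues λ = -3, -5.
For λ=-3: (A-λI) row 1 is [4, -12], so an eigenvector is (-3, -1).
For λ=-5: (A-λI) row 1 is [6, -12], so an eigenvector is (-2, -1).
General solution: c_1e^(-3t)(-3,-1) + c_2e^(-5t)(-2,-1).

x_1(t) = -3c_1e^(-3t) - 2c_2e^(-5t), x_2(t) = -c_1e^(-3t) - c_2e^(-5t)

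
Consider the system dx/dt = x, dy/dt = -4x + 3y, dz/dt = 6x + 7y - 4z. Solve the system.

x(t) = c_2e^(t), y(t) = c_1e^(3t) + 2c_2e^(t), z(t) = c_1e^(3t) + 4c_2e^(t) + c_3e^(-4t)

Coefficient matrix A = [[1, 0, 0], [-4, 3, 0], [6, 7, -4]].
det(A - λI) = 0 gives eigenvalues λ = 3, 1, -4.
For λ=3: eigenvector (0,1,1).
For λ=1: eigenvector (1,2,4).
For λ=-4: eigenvector (0,0,1).
General solution: c_1e^(3t)(0,1,1) + c_2e^(t)(1,2,4) + c_3e^(-4t)(0,0,1).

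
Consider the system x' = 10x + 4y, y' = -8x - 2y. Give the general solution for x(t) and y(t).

x(t) = K_1e^(2t) + K_2e^(6t), y(t) = -2K_1e^(2t) - K_2e^(6t)

Coefficient matrix A = [[10, 4], [-8, -2]].
Characteristic polynomial det(A - λI) = λ^2 - 8λ + 12 = 0.
Eigenvalues λ = 2, 6.
For λ=2: (A-λI) row 1 is [8, 4], so an eigenvector is (1, -2).
For λ=6: (A-λI) row 1 is [4, 4], so an eigenvector is (1, -1).
General solution: K_1e^(2t)(1,-2) + K_2e^(6t)(1,-1).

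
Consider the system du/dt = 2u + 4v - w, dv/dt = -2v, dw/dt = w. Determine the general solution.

u(t) = -c_1e^(-2t) + c_2e^(2t) + c_3e^(t), v(t) = c_1e^(-2t), w(t) = c_3e^(t)

Coefficient matrix A = [[2, 4, -1], [0, -2, 0], [0, 0, 1]].
det(A - λI) = 0 gives eigenvalues λ = -2, 2, 1.
For λ=-2: eigenvector (-1,1,0).
For λ=2: eigenvector (1,0,0).
For λ=1: eigenvector (1,0,1).
General solution: c_1e^(-2t)(-1,1,0) + c_2e^(2t)(1,0,0) + c_3e^(t)(1,0,1).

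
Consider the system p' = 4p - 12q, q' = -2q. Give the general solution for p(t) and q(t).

Coefficient matrix A = [[4, -12], [0, -2]].
Characteristic polynomial det(A - λI) = λ^2 - 2λ - 8 = 0.
Eigenvalues λ = 4, -2.
For λ=4: (A-λI) row 1 is [0, -12], so an eigenvector is (1, 0).
For λ=-2: (A-λI) row 1 is [6, -12], so an eigenvector is (-2, -1).
General solution: K_1e^(4t)(1,0) + K_2e^(-2t)(-2,-1).

p(t) = K_1e^(4t) - 2K_2e^(-2t), q(t) = -K_2e^(-2t)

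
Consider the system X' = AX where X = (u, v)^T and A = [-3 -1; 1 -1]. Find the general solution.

Coefficient matrix A = [[-3, -1], [1, -1]].
Characteristic polynomial det(A - λI) = λ^2 + 4λ + 4 = 0.
Single eigenvalue λ = -2 with algebraic multiplicity 2.
Eigenvector v = (1,-1); generalized eigenvector w with (A-λI)w=v is (-2,1).
General solution: e^(-2t)[K_1·v + K_2·(t·v + w)].

u(t) = K_1e^(-2t) + K_2te^(-2t) - 2K_2e^(-2t), v(t) = -K_1e^(-2t) - K_2te^(-2t) + K_2e^(-2t)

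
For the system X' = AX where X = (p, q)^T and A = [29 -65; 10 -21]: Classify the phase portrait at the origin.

A = [[29,-65],[10,-21]]; det(A-λI) = λ^2 - 8λ + 41.
λ = 4 ± 5i: positive real part.

unstable spiral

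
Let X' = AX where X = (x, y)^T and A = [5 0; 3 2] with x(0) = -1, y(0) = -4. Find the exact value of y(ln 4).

-1072

A = [[5,0],[3,2]]; eigenvalues λ = 5, 2.
Eigenvectors: (-1,-1) for λ=5, (0,1) for λ=2.
From the initial condition, c_1 = 1, c_2 = -3.
y(ln 4) = (1)(4^5)(-1) + (-3)(4^2)(1) = -1072.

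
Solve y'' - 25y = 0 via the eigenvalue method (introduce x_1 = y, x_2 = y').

Let x_1 = y, x_2 = y'. Then x_1' = x_2 and x_2' = 25x_1.
A = [[0,1],[25,0]]; det(A-λI) = λ^2 - 25.
Eigenvalues λ = -5, 5 with eigenvectors (1,-5), (1,5).

y(t) = c_1e^(-5t) + c_2e^(5t)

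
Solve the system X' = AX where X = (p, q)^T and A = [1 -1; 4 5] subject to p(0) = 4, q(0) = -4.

p(t) = -4te^(3t) + 4e^(3t), q(t) = 8te^(3t) - 4e^(3t)

Coefficient matrix A = [[1, -1], [4, 5]].
Characteristic polynomial det(A - λI) = λ^2 - 6λ + 9 = 0.
Single eigenvalue λ = 3 with algebraic multiplicity 2.
Eigenvector v = (-1,2); generalized eigenvector w with (A-λI)w=v is (0,1).
General solution: e^(3t)[C_1·v + C_2·(t·v + w)].
Applying p(0)=4, q(0)=-4 gives C_1=-4, C_2=4.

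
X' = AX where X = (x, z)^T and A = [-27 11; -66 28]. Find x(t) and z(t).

Coefficient matrix A = [[-27, 11], [-66, 28]].
Characteristic polynomial det(A - λI) = λ^2 - λ - 30 = 0.
Eigenvalues λ = -5, 6.
For λ=-5: (A-λI) row 1 is [-22, 11], so an eigenvector is (-1, -2).
For λ=6: (A-λI) row 1 is [-33, 11], so an eigenvector is (1, 3).
General solution: C_1e^(-5t)(-1,-2) + C_2e^(6t)(1,3).

x(t) = -C_1e^(-5t) + C_2e^(6t), z(t) = -2C_1e^(-5t) + 3C_2e^(6t)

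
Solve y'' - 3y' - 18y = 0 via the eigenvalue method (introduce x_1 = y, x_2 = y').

y(t) = c_1e^(6t) + c_2e^(-3t)

Let x_1 = y, x_2 = y'. Then x_1' = x_2 and x_2' = 18x_1 + 3x_2.
A = [[0,1],[18,3]]; det(A-λI) = λ^2 - 3λ - 18.
Eigenvalues λ = 6, -3 with eigenvectors (1,6), (1,-3).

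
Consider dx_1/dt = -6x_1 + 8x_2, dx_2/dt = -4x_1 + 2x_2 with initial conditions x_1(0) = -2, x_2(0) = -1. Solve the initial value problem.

Coefficient matrix A = [[-6, 8], [-4, 2]].
Characteristic polynomial det(A - λI) = λ^2 + 4λ + 20 = 0.
Eigenvalues λ = -2 ± 4i (complex conjugate pair).
For λ=-2+4i: an eigenvector is (1,0) - i(-1,-1) = (1 + i, 0 + i).
A real fundamental pair from Re and Im of e^((-2+4i)t)v: X_1 = e^(-2t)(cos(4t)·(1,0) + sin(4t)·(-1,-1)), X_2 = e^(-2t)(sin(4t)·(1,0) - cos(4t)·(-1,-1)).
General solution: c_1X_1 + c_2X_2.
Applying x_1(0)=-2, x_2(0)=-1 gives c_1=-1, c_2=-1.

x_1(t) = -2e^(-2t)cos(4t), x_2(t) = e^(-2t)sin(4t) - e^(-2t)cos(4t)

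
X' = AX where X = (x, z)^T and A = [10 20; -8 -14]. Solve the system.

x(t) = 2K_1e^(-2t)sin(4t) - K_1e^(-2t)cos(4t) - K_2e^(-2t)sin(4t) - 2K_2e^(-2t)cos(4t), z(t) = -K_1e^(-2t)sin(4t) + K_1e^(-2t)cos(4t) + K_2e^(-2t)sin(4t) + K_2e^(-2t)cos(4t)

Coefficient matrix A = [[10, 20], [-8, -14]].
Characteristic polynomial det(A - λI) = λ^2 + 4λ + 20 = 0.
Eigenvalues λ = -2 ± 4i (complex conjugate pair).
For λ=-2+4i: an eigenvector is (-1,1) - i(2,-1) = (-1 - 2i, 1 + i).
A real fundamental pair from Re and Im of e^((-2+4i)t)v: X_1 = e^(-2t)(cos(4t)·(-1,1) + sin(4t)·(2,-1)), X_2 = e^(-2t)(sin(4t)·(-1,1) - cos(4t)·(2,-1)).
General solution: K_1X_1 + K_2X_2.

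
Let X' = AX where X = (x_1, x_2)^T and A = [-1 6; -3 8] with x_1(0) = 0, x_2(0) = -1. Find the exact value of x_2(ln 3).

-477

A = [[-1,6],[-3,8]]; eigenvalues λ = 5, 2.
Eigenvectors: (-1,-1) for λ=5, (2,1) for λ=2.
From the initial condition, c_1 = 2, c_2 = 1.
x_2(ln 3) = (2)(3^5)(-1) + (1)(3^2)(1) = -477.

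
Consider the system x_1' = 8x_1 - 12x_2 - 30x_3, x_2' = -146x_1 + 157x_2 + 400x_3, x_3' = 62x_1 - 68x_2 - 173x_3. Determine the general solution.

x_1(t) = c_1e^(-4t) - 2c_3e^(-t), x_2(t) = -14c_1e^(-4t) + 5c_2e^(-3t) + 26c_3e^(-t), x_3(t) = 6c_1e^(-4t) - 2c_2e^(-3t) - 11c_3e^(-t)

Coefficient matrix A = [[8, -12, -30], [-146, 157, 400], [62, -68, -173]].
det(A - λI) = 0 gives eigenvalues λ = -4, -3, -1.
For λ=-4: eigenvector (1,-14,6).
For λ=-3: eigenvector (0,5,-2).
For λ=-1: eigenvector (-2,26,-11).
General solution: c_1e^(-4t)(1,-14,6) + c_2e^(-3t)(0,5,-2) + c_3e^(-t)(-2,26,-11).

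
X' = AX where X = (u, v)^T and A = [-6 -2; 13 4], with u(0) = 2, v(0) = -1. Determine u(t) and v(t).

Coefficient matrix A = [[-6, -2], [13, 4]].
Characteristic polynomial det(A - λI) = λ^2 + 2λ + 2 = 0.
Eigenvalues λ = -1 ± i (complex conjugate pair).
For λ=-1+i: an eigenvector is (-1,2) - i(1,-3) = (-1 - i, 2 + 3i).
A real fundamental pair from Re and Im of e^((-1+i)t)v: X_1 = e^(-t)(cos(t)·(-1,2) + sin(t)·(1,-3)), X_2 = e^(-t)(sin(t)·(-1,2) - cos(t)·(1,-3)).
General solution: C_1X_1 + C_2X_2.
Applying u(0)=2, v(0)=-1 gives C_1=-5, C_2=3.

u(t) = -8e^(-t)sin(t) + 2e^(-t)cos(t), v(t) = 21e^(-t)sin(t) - e^(-t)cos(t)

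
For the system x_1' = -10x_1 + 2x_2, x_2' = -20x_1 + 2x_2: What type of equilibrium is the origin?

A = [[-10,2],[-20,2]]; det(A-λI) = λ^2 + 8λ + 20.
λ = -4 ± 2i: negative real part.

stable spiral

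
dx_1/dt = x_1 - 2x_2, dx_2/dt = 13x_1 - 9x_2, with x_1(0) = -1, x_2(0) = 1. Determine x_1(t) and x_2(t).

x_1(t) = -7e^(-4t)sin(t) - e^(-4t)cos(t), x_2(t) = -18e^(-4t)sin(t) + e^(-4t)cos(t)

Coefficient matrix A = [[1, -2], [13, -9]].
Characteristic polynomial det(A - λI) = λ^2 + 8λ + 17 = 0.
Eigenvalues λ = -4 ± i (complex conjugate pair).
For λ=-4+i: an eigenvector is (1,3) - i(-1,-2) = (1 + i, 3 + 2i).
A real fundamental pair from Re and Im of e^((-4+i)t)v: X_1 = e^(-4t)(cos(t)·(1,3) + sin(t)·(-1,-2)), X_2 = e^(-4t)(sin(t)·(1,3) - cos(t)·(-1,-2)).
General solution: c_1X_1 + c_2X_2.
Applying x_1(0)=-1, x_2(0)=1 gives c_1=3, c_2=-4.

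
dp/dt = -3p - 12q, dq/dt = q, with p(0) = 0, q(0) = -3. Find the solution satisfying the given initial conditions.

p(t) = 9e^(t) - 9e^(-3t), q(t) = -3e^(t)

Coefficient matrix A = [[-3, -12], [0, 1]].
Characteristic polynomial det(A - λI) = λ^2 + 2λ - 3 = 0.
Eigenvalues λ = 1, -3.
For λ=1: (A-λI) row 1 is [-4, -12], so an eigenvector is (-3, 1).
For λ=-3: (A-λI) row 1 is [0, -12], so an eigenvector is (-1, 0).
General solution: c_1e^(t)(-3,1) + c_2e^(-3t)(-1,0).
Applying p(0)=0, q(0)=-3 gives c_1=-3, c_2=9.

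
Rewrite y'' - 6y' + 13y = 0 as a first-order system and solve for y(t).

Let x_1 = y, x_2 = y'. Then x_1' = x_2 and x_2' = -13x_1 + 6x_2.
A = [[0,1],[-13,6]]; det(A-λI) = λ^2 - 6λ + 13.
Eigenvalues λ = 3 ± 2i.

y(t) = c_1e^(3t)cos(2t) + c_2e^(3t)sin(2t)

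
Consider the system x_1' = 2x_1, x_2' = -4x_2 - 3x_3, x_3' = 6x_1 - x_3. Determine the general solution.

Coefficient matrix A = [[2, 0, 0], [0, -4, -3], [6, 0, -1]].
det(A - λI) = 0 gives eigenvalues λ = 2, -1, -4.
For λ=2: eigenvector (1,-1,2).
For λ=-1: eigenvector (0,-1,1).
For λ=-4: eigenvector (0,1,0).
General solution: C_1e^(2t)(1,-1,2) + C_2e^(-t)(0,-1,1) + C_3e^(-4t)(0,1,0).

x_1(t) = C_1e^(2t), x_2(t) = -C_1e^(2t) - C_2e^(-t) + C_3e^(-4t), x_3(t) = 2C_1e^(2t) + C_2e^(-t)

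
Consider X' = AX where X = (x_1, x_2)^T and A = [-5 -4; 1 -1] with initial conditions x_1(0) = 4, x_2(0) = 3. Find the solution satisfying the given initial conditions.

Coefficient matrix A = [[-5, -4], [1, -1]].
Characteristic polynomial det(A - λI) = λ^2 + 6λ + 9 = 0.
Single eigenvalue λ = -3 with algebraic multiplicity 2.
Eigenvector v = (-2,1); generalized eigenvector w with (A-λI)w=v is (-1,1).
General solution: e^(-3t)[c_1·v + c_2·(t·v + w)].
Applying x_1(0)=4, x_2(0)=3 gives c_1=-7, c_2=10.

x_1(t) = -20te^(-3t) + 4e^(-3t), x_2(t) = 10te^(-3t) + 3e^(-3t)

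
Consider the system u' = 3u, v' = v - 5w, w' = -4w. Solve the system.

u(t) = C_1e^(3t), v(t) = C_2e^(t) + C_3e^(-4t), w(t) = C_3e^(-4t)

Coefficient matrix A = [[3, 0, 0], [0, 1, -5], [0, 0, -4]].
det(A - λI) = 0 gives eigenvalues λ = 3, 1, -4.
For λ=3: eigenvector (1,0,0).
For λ=1: eigenvector (0,1,0).
For λ=-4: eigenvector (0,1,1).
General solution: C_1e^(3t)(1,0,0) + C_2e^(t)(0,1,0) + C_3e^(-4t)(0,1,1).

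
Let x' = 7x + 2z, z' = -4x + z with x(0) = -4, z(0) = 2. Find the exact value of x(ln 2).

-176

A = [[7,2],[-4,1]]; eigenvalues λ = 5, 3.
Eigenvectors: (-1,1) for λ=5, (1,-2) for λ=3.
From the initial condition, c_1 = 6, c_2 = 2.
x(ln 2) = (6)(2^5)(-1) + (2)(2^3)(1) = -176.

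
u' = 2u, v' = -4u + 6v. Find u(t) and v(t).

Coefficient matrix A = [[2, 0], [-4, 6]].
Characteristic polynomial det(A - λI) = λ^2 - 8λ + 12 = 0.
Eigenvalues λ = 6, 2.
For λ=6: (A-λI) row 1 is [-4, 0], so an eigenvector is (0, 1).
For λ=2: (A-λI) row 2 is [-4, 4], so an eigenvector is (-1, -1).
General solution: c_1e^(6t)(0,1) + c_2e^(2t)(-1,-1).

u(t) = -c_2e^(2t), v(t) = c_1e^(6t) - c_2e^(2t)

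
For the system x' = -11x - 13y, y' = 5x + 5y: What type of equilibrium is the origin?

stable spiral

A = [[-11,-13],[5,5]]; det(A-λI) = λ^2 + 6λ + 10.
λ = -3 ± i: negative real part.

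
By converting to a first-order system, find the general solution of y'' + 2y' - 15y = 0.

y(t) = K_1e^(3t) + K_2e^(-5t)

Let x_1 = y, x_2 = y'. Then x_1' = x_2 and x_2' = 15x_1 - 2x_2.
A = [[0,1],[15,-2]]; det(A-λI) = λ^2 + 2λ - 15.
Eigenvalues λ = 3, -5 with eigenvectors (1,3), (1,-5).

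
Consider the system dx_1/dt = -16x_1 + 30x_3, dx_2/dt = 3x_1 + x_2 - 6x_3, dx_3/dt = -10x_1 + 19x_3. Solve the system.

Coefficient matrix A = [[-16, 0, 30], [3, 1, -6], [-10, 0, 19]].
det(A - λI) = 0 gives eigenvalues λ = 4, 1, -1.
For λ=4: eigenvector (-3,1,-2).
For λ=1: eigenvector (0,1,0).
For λ=-1: eigenvector (2,0,1).
General solution: C_1e^(4t)(-3,1,-2) + C_2e^(t)(0,1,0) + C_3e^(-t)(2,0,1).

x_1(t) = -3C_1e^(4t) + 2C_3e^(-t), x_2(t) = C_1e^(4t) + C_2e^(t), x_3(t) = -2C_1e^(4t) + C_3e^(-t)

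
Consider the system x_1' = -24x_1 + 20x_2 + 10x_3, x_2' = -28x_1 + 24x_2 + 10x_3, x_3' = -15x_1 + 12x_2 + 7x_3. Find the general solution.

Coefficient matrix A = [[-24, 20, 10], [-28, 24, 10], [-15, 12, 7]].
det(A - λI) = 0 gives eigenvalues λ = 2, 4, 1.
For λ=2: eigenvector (-5,-5,-3).
For λ=4: eigenvector (10,11,6).
For λ=1: eigenvector (2,2,1).
General solution: C_1e^(2t)(-5,-5,-3) + C_2e^(4t)(10,11,6) + C_3e^(t)(2,2,1).

x_1(t) = -5C_1e^(2t) + 10C_2e^(4t) + 2C_3e^(t), x_2(t) = -5C_1e^(2t) + 11C_2e^(4t) + 2C_3e^(t), x_3(t) = -3C_1e^(2t) + 6C_2e^(4t) + C_3e^(t)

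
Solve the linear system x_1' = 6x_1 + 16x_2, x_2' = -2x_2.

Coefficient matrix A = [[6, 16], [0, -2]].
Characteristic polynomial det(A - λI) = λ^2 - 4λ - 12 = 0.
Eigenvalues λ = -2, 6.
For λ=-2: (A-λI) row 1 is [8, 16], so an eigenvector is (2, -1).
For λ=6: (A-λI) row 1 is [0, 16], so an eigenvector is (1, 0).
General solution: C_1e^(-2t)(2,-1) + C_2e^(6t)(1,0).

x_1(t) = 2C_1e^(-2t) + C_2e^(6t), x_2(t) = -C_1e^(-2t)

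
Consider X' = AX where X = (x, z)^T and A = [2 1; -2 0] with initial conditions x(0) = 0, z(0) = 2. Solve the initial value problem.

x(t) = 2e^(t)sin(t), z(t) = -2e^(t)sin(t) + 2e^(t)cos(t)

Coefficient matrix A = [[2, 1], [-2, 0]].
Characteristic polynomial det(A - λI) = λ^2 - 2λ + 2 = 0.
Eigenvalues λ = 1 ± i (complex conjugate pair).
For λ=1+i: an eigenvector is (-1,1) - i(0,1) = (-1, 1 - i).
A real fundamental pair from Re and Im of e^((1+i)t)v: X_1 = e^(t)(cos(t)·(-1,1) + sin(t)·(0,1)), X_2 = e^(t)(sin(t)·(-1,1) - cos(t)·(0,1)).
General solution: C_1X_1 + C_2X_2.
Applying x(0)=0, z(0)=2 gives C_1=0, C_2=-2.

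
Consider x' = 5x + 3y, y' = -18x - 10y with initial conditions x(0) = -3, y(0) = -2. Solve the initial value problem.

Coefficient matrix A = [[5, 3], [-18, -10]].
Characteristic polynomial det(A - λI) = λ^2 + 5λ + 4 = 0.
Eigenvalues λ = -4, -1.
For λ=-4: (A-λI) row 1 is [9, 3], so an eigenvector is (-1, 3).
For λ=-1: (A-λI) row 1 is [6, 3], so an eigenvector is (1, -2).
General solution: K_1e^(-4t)(-1,3) + K_2e^(-t)(1,-2).
Applying x(0)=-3, y(0)=-2 gives K_1=-8, K_2=-11.

x(t) = -11e^(-t) + 8e^(-4t), y(t) = 22e^(-t) - 24e^(-4t)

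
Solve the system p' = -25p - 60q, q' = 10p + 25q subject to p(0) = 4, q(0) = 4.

Coefficient matrix A = [[-25, -60], [10, 25]].
Characteristic polynomial det(A - λI) = λ^2 - 25 = 0.
Eigenvalues λ = -5, 5.
For λ=-5: (A-λI) row 1 is [-20, -60], so an eigenvector is (3, -1).
For λ=5: (A-λI) row 1 is [-30, -60], so an eigenvector is (-2, 1).
General solution: c_1e^(-5t)(3,-1) + c_2e^(5t)(-2,1).
Applying p(0)=4, q(0)=4 gives c_1=12, c_2=16.

p(t) = -32e^(5t) + 36e^(-5t), q(t) = 16e^(5t) - 12e^(-5t)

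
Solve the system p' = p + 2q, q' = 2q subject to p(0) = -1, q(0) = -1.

Coefficient matrix A = [[1, 2], [0, 2]].
Characteristic polynomial det(A - λI) = λ^2 - 3λ + 2 = 0.
Eigenvalues λ = 2, 1.
For λ=2: (A-λI) row 1 is [-1, 2], so an eigenvector is (2, 1).
For λ=1: (A-λI) row 1 is [0, 2], so an eigenvector is (1, 0).
General solution: c_1e^(2t)(2,1) + c_2e^(t)(1,0).
Applying p(0)=-1, q(0)=-1 gives c_1=-1, c_2=1.

p(t) = -2e^(2t) + e^(t), q(t) = -e^(2t)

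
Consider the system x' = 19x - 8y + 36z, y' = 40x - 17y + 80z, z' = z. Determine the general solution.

x(t) = C_1e^(3t) + 2C_2e^(-t) - 2C_3e^(t), y(t) = 2C_1e^(3t) + 5C_2e^(-t), z(t) = C_3e^(t)

Coefficient matrix A = [[19, -8, 36], [40, -17, 80], [0, 0, 1]].
det(A - λI) = 0 gives eigenvalues λ = 3, -1, 1.
For λ=3: eigenvector (1,2,0).
For λ=-1: eigenvector (2,5,0).
For λ=1: eigenvector (-2,0,1).
General solution: C_1e^(3t)(1,2,0) + C_2e^(-t)(2,5,0) + C_3e^(t)(-2,0,1).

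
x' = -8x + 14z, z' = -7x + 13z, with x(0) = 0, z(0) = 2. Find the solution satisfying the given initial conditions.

Coefficient matrix A = [[-8, 14], [-7, 13]].
Characteristic polynomial det(A - λI) = λ^2 - 5λ - 6 = 0.
Eigenvalues λ = -1, 6.
For λ=-1: (A-λI) row 1 is [-7, 14], so an eigenvector is (-2, -1).
For λ=6: (A-λI) row 1 is [-14, 14], so an eigenvector is (-1, -1).
General solution: C_1e^(-t)(-2,-1) + C_2e^(6t)(-1,-1).
Applying x(0)=0, z(0)=2 gives C_1=2, C_2=-4.

x(t) = 4e^(6t) - 4e^(-t), z(t) = 4e^(6t) - 2e^(-t)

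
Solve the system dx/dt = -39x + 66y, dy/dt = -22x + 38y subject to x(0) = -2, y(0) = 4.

x(t) = 30e^(5t) - 32e^(-6t), y(t) = 20e^(5t) - 16e^(-6t)

Coefficient matrix A = [[-39, 66], [-22, 38]].
Characteristic polynomial det(A - λI) = λ^2 + λ - 30 = 0.
Eigenvalues λ = -6, 5.
For λ=-6: (A-λI) row 1 is [-33, 66], so an eigenvector is (-2, -1).
For λ=5: (A-λI) row 1 is [-44, 66], so an eigenvector is (-3, -2).
General solution: c_1e^(-6t)(-2,-1) + c_2e^(5t)(-3,-2).
Applying x(0)=-2, y(0)=4 gives c_1=16, c_2=-10.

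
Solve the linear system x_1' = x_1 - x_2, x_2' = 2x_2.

x_1(t) = -K_1e^(2t) - K_2e^(t), x_2(t) = K_1e^(2t)

Coefficient matrix A = [[1, -1], [0, 2]].
Characteristic polynomial det(A - λI) = λ^2 - 3λ + 2 = 0.
Eigenvalues λ = 2, 1.
For λ=2: (A-λI) row 1 is [-1, -1], so an eigenvector is (-1, 1).
For λ=1: (A-λI) row 1 is [0, -1], so an eigenvector is (-1, 0).
General solution: K_1e^(2t)(-1,1) + K_2e^(t)(-1,0).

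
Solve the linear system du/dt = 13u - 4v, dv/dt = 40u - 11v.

Coefficient matrix A = [[13, -4], [40, -11]].
Characteristic polynomial det(A - λI) = λ^2 - 2λ + 17 = 0.
Eigenvalues λ = 1 ± 4i (complex conjugate pair).
For λ=1+4i: an eigenvector is (1,3) - i(0,1) = (1, 3 - i).
A real fundamental pair from Re and Im of e^((1+4i)t)v: X_1 = e^(t)(cos(4t)·(1,3) + sin(4t)·(0,1)), X_2 = e^(t)(sin(4t)·(1,3) - cos(4t)·(0,1)).
General solution: c_1X_1 + c_2X_2.

u(t) = c_1e^(t)cos(4t) + c_2e^(t)sin(4t), v(t) = c_1e^(t)sin(4t) + 3c_1e^(t)cos(4t) + 3c_2e^(t)sin(4t) - c_2e^(t)cos(4t)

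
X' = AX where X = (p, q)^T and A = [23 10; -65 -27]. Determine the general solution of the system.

p(t) = -c_1e^(-2t)sin(5t) - c_1e^(-2t)cos(5t) - c_2e^(-2t)sin(5t) + c_2e^(-2t)cos(5t), q(t) = 3c_1e^(-2t)sin(5t) + 2c_1e^(-2t)cos(5t) + 2c_2e^(-2t)sin(5t) - 3c_2e^(-2t)cos(5t)

Coefficient matrix A = [[23, 10], [-65, -27]].
Characteristic polynomial det(A - λI) = λ^2 + 4λ + 29 = 0.
Eigenvalues λ = -2 ± 5i (complex conjugate pair).
For λ=-2+5i: an eigenvector is (-1,2) - i(-1,3) = (-1 + i, 2 - 3i).
A real fundamental pair from Re and Im of e^((-2+5i)t)v: X_1 = e^(-2t)(cos(5t)·(-1,2) + sin(5t)·(-1,3)), X_2 = e^(-2t)(sin(5t)·(-1,2) - cos(5t)·(-1,3)).
General solution: c_1X_1 + c_2X_2.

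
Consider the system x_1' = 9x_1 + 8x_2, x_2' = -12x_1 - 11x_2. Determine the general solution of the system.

Coefficient matrix A = [[9, 8], [-12, -11]].
Characteristic polynomial det(A - λI) = λ^2 + 2λ - 3 = 0.
Eigenvalues λ = 1, -3.
For λ=1: (A-λI) row 1 is [8, 8], so an eigenvector is (-1, 1).
For λ=-3: (A-λI) row 1 is [12, 8], so an eigenvector is (2, -3).
General solution: c_1e^(t)(-1,1) + c_2e^(-3t)(2,-3).

x_1(t) = -c_1e^(t) + 2c_2e^(-3t), x_2(t) = c_1e^(t) - 3c_2e^(-3t)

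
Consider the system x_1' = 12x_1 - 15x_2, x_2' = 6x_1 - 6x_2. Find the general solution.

Coefficient matrix A = [[12, -15], [6, -6]].
Characteristic polynomial det(A - λI) = λ^2 - 6λ + 18 = 0.
Eigenvalues λ = 3 ± 3i (complex conjugate pair).
For λ=3+3i: an eigenvector is (-2,-1) - i(-1,-1) = (-2 + i, -1 + i).
A real fundamental pair from Re and Im of e^((3+3i)t)v: X_1 = e^(3t)(cos(3t)·(-2,-1) + sin(3t)·(-1,-1)), X_2 = e^(3t)(sin(3t)·(-2,-1) - cos(3t)·(-1,-1)).
General solution: C_1X_1 + C_2X_2.

x_1(t) = -C_1e^(3t)sin(3t) - 2C_1e^(3t)cos(3t) - 2C_2e^(3t)sin(3t) + C_2e^(3t)cos(3t), x_2(t) = -C_1e^(3t)sin(3t) - C_1e^(3t)cos(3t) - C_2e^(3t)sin(3t) + C_2e^(3t)cos(3t)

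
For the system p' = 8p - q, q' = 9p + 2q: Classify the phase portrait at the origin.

A = [[8,-1],[9,2]]; det(A-λI) = λ^2 - 10λ + 25.
repeated λ = 5 with a single eigenvector.

unstable improper node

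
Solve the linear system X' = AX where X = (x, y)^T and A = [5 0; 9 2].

x(t) = C_1e^(5t), y(t) = 3C_1e^(5t) + C_2e^(2t)

Coefficient matrix A = [[5, 0], [9, 2]].
Characteristic polynomial det(A - λI) = λ^2 - 7λ + 10 = 0.
Eigenvalues λ = 5, 2.
For λ=5: (A-λI) row 2 is [9, -3], so an eigenvector is (1, 3).
For λ=2: (A-λI) row 1 is [3, 0], so an eigenvector is (0, 1).
General solution: C_1e^(5t)(1,3) + C_2e^(2t)(0,1).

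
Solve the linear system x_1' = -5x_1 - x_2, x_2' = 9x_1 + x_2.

Coefficient matrix A = [[-5, -1], [9, 1]].
Characteristic polynomial det(A - λI) = λ^2 + 4λ + 4 = 0.
Single eigenvalue λ = -2 with algebraic multiplicity 2.
Eigenvector v = (1,-3); generalized eigenvector w with (A-λI)w=v is (-1,2).
General solution: e^(-2t)[K_1·v + K_2·(t·v + w)].

x_1(t) = K_1e^(-2t) + K_2te^(-2t) - K_2e^(-2t), x_2(t) = -3K_1e^(-2t) - 3K_2te^(-2t) + 2K_2e^(-2t)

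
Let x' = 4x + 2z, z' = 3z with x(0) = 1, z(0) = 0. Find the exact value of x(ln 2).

A = [[4,2],[0,3]]; eigenvalues λ = 3, 4.
Eigenvectors: (-2,1) for λ=3, (-1,0) for λ=4.
From the initial condition, c_1 = 0, c_2 = -1.
x(ln 2) = (0)(2^3)(-2) + (-1)(2^4)(-1) = 16.

16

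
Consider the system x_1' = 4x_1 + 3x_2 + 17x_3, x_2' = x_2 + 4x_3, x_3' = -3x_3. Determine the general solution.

Coefficient matrix A = [[4, 3, 17], [0, 1, 4], [0, 0, -3]].
det(A - λI) = 0 gives eigenvalues λ = -3, 4, 1.
For λ=-3: eigenvector (-2,-1,1).
For λ=4: eigenvector (1,0,0).
For λ=1: eigenvector (1,-1,0).
General solution: c_1e^(-3t)(-2,-1,1) + c_2e^(4t)(1,0,0) + c_3e^(t)(1,-1,0).

x_1(t) = -2c_1e^(-3t) + c_2e^(4t) + c_3e^(t), x_2(t) = -c_1e^(-3t) - c_3e^(t), x_3(t) = c_1e^(-3t)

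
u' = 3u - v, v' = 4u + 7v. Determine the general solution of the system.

Coefficient matrix A = [[3, -1], [4, 7]].
Characteristic polynomial det(A - λI) = λ^2 - 10λ + 25 = 0.
Single eigenvalue λ = 5 with algebraic multiplicity 2.
Eigenvector v = (-1,2); generalized eigenvector w with (A-λI)w=v is (0,1).
General solution: e^(5t)[c_1·v + c_2·(t·v + w)].

u(t) = -c_1e^(5t) - c_2te^(5t), v(t) = 2c_1e^(5t) + 2c_2te^(5t) + c_2e^(5t)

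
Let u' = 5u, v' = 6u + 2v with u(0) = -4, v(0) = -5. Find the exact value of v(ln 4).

-8144

A = [[5,0],[6,2]]; eigenvalues λ = 5, 2.
Eigenvectors: (1,2) for λ=5, (0,-1) for λ=2.
From the initial condition, c_1 = -4, c_2 = -3.
v(ln 4) = (-4)(4^5)(2) + (-3)(4^2)(-1) = -8144.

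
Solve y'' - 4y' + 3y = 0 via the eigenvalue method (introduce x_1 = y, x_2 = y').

y(t) = K_1e^(3t) + K_2e^(t)

Let x_1 = y, x_2 = y'. Then x_1' = x_2 and x_2' = -3x_1 + 4x_2.
A = [[0,1],[-3,4]]; det(A-λI) = λ^2 - 4λ + 3.
Eigenvalues λ = 3, 1 with eigenvectors (1,3), (1,1).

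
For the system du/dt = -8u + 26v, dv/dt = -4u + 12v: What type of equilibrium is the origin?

A = [[-8,26],[-4,12]]; det(A-λI) = λ^2 - 4λ + 8.
λ = 2 ± 2i: positive real part.

unstable spiral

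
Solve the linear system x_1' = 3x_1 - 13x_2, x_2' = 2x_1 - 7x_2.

x_1(t) = -2C_1e^(-2t)sin(t) - 3C_1e^(-2t)cos(t) - 3C_2e^(-2t)sin(t) + 2C_2e^(-2t)cos(t), x_2(t) = -C_1e^(-2t)sin(t) - C_1e^(-2t)cos(t) - C_2e^(-2t)sin(t) + C_2e^(-2t)cos(t)

Coefficient matrix A = [[3, -13], [2, -7]].
Characteristic polynomial det(A - λI) = λ^2 + 4λ + 5 = 0.
Eigenvalues λ = -2 ± i (complex conjugate pair).
For λ=-2+i: an eigenvector is (-3,-1) - i(-2,-1) = (-3 + 2i, -1 + i).
A real fundamental pair from Re and Im of e^((-2+i)t)v: X_1 = e^(-2t)(cos(t)·(-3,-1) + sin(t)·(-2,-1)), X_2 = e^(-2t)(sin(t)·(-3,-1) - cos(t)·(-2,-1)).
General solution: C_1X_1 + C_2X_2.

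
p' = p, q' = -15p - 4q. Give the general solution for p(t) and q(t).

Coefficient matrix A = [[1, 0], [-15, -4]].
Characteristic polynomial det(A - λI) = λ^2 + 3λ - 4 = 0.
Eigenvalues λ = -4, 1.
For λ=-4: (A-λI) row 1 is [5, 0], so an eigenvector is (0, 1).
For λ=1: (A-λI) row 2 is [-15, -5], so an eigenvector is (-1, 3).
General solution: C_1e^(-4t)(0,1) + C_2e^(t)(-1,3).

p(t) = -C_2e^(t), q(t) = C_1e^(-4t) + 3C_2e^(t)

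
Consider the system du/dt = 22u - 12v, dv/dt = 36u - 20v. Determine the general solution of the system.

Coefficient matrix A = [[22, -12], [36, -20]].
Characteristic polynomial det(A - λI) = λ^2 - 2λ - 8 = 0.
Eigenvalues λ = 4, -2.
For λ=4: (A-λI) row 1 is [18, -12], so an eigenvector is (-2, -3).
For λ=-2: (A-λI) row 1 is [24, -12], so an eigenvector is (-1, -2).
General solution: c_1e^(4t)(-2,-3) + c_2e^(-2t)(-1,-2).

u(t) = -2c_1e^(4t) - c_2e^(-2t), v(t) = -3c_1e^(4t) - 2c_2e^(-2t)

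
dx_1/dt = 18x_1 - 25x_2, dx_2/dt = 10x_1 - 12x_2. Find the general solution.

Coefficient matrix A = [[18, -25], [10, -12]].
Characteristic polynomial det(A - λI) = λ^2 - 6λ + 34 = 0.
Eigenvalues λ = 3 ± 5i (complex conjugate pair).
For λ=3+5i: an eigenvector is (2,1) - i(1,1) = (2 - i, 1 - i).
A real fundamental pair from Re and Im of e^((3+5i)t)v: X_1 = e^(3t)(cos(5t)·(2,1) + sin(5t)·(1,1)), X_2 = e^(3t)(sin(5t)·(2,1) - cos(5t)·(1,1)).
General solution: C_1X_1 + C_2X_2.

x_1(t) = C_1e^(3t)sin(5t) + 2C_1e^(3t)cos(5t) + 2C_2e^(3t)sin(5t) - C_2e^(3t)cos(5t), x_2(t) = C_1e^(3t)sin(5t) + C_1e^(3t)cos(5t) + C_2e^(3t)sin(5t) - C_2e^(3t)cos(5t)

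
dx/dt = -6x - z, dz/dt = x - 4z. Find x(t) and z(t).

Coefficient matrix A = [[-6, -1], [1, -4]].
Characteristic polynomial det(A - λI) = λ^2 + 10λ + 25 = 0.
Single eigenvalue λ = -5 with algebraic multiplicity 2.
Eigenvector v = (1,-1); generalized eigenvector w with (A-λI)w=v is (2,-3).
General solution: e^(-5t)[C_1·v + C_2·(t·v + w)].

x(t) = C_1e^(-5t) + C_2te^(-5t) + 2C_2e^(-5t), z(t) = -C_1e^(-5t) - C_2te^(-5t) - 3C_2e^(-5t)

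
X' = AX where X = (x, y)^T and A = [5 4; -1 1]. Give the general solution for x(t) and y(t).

Coefficient matrix A = [[5, 4], [-1, 1]].
Characteristic polynomial det(A - λI) = λ^2 - 6λ + 9 = 0.
Single eigenvalue λ = 3 with algebraic multiplicity 2.
Eigenvector v = (-2,1); generalized eigenvector w with (A-λI)w=v is (3,-2).
General solution: e^(3t)[c_1·v + c_2·(t·v + w)].

x(t) = -2c_1e^(3t) - 2c_2te^(3t) + 3c_2e^(3t), y(t) = c_1e^(3t) + c_2te^(3t) - 2c_2e^(3t)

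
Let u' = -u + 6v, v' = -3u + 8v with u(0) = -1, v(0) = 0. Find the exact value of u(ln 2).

A = [[-1,6],[-3,8]]; eigenvalues λ = 5, 2.
Eigenvectors: (1,1) for λ=5, (2,1) for λ=2.
From the initial condition, c_1 = 1, c_2 = -1.
u(ln 2) = (1)(2^5)(1) + (-1)(2^2)(2) = 24.

24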